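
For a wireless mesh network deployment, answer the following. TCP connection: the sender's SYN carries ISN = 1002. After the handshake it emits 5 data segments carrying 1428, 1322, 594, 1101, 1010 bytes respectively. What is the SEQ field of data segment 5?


The SYN occupies sequence number ISN = 1002, so the first data byte is ISN + 1 = 1003.
SEQ of data segment i = (ISN + 1) + sum of payload sizes of segments 1..i-1.
Segment 1: SEQ = 1003, payload = 1428 bytes
Segment 2: SEQ = 2431, payload = 1322 bytes
Segment 3: SEQ = 3753, payload = 594 bytes
Segment 4: SEQ = 4347, payload = 1101 bytes
Segment 5: SEQ = 5448, payload = 1010 bytes
SEQ of segment 5 = 1003 + 1428 + 1322 + 594 + 1101 = 5448

5448


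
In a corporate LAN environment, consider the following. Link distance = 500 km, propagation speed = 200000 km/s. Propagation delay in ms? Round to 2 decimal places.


Given: distance = 500 km, speed = 200000 km/s
Delay = distance / speed = 500 / 200000 seconds
Delay in ms = 500 * 1000 / 200000
Delay = 2.5000 ms
Rounded to 2 dp = 2.50 ms

2.50


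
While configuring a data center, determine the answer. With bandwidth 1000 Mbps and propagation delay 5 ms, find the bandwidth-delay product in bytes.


Given: bandwidth = 1000 Mbps, delay = 5 ms
BDP in bits = 1000 * 10^6 * 5 / 1000
BDP in bits = 5000000
BDP in bytes = 5000000 / 8 = 625000

625000


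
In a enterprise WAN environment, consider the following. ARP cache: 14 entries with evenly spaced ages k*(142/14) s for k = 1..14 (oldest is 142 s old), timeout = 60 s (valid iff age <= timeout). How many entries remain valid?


Ages are k * 142/14 s for k = 1..14 (spacing = 10.1429 s).
Entry k is valid iff k * 142/14 <= 60 iff k <= 14 * 60 / 142 = 5.9155
n_valid = floor(5.9155) = 5
(n_stale = 14 - 5 = 9)

5


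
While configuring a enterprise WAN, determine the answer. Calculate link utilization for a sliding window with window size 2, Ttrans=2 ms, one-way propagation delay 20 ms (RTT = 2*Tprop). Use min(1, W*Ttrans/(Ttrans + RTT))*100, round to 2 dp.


Given: W = 2, Ttrans = 2 ms, RTT = 40 ms (= 2 * Tprop, Tprop = 20 ms)
Cycle time = Ttrans + RTT = 2 + 40 = 42 ms (first packet sent until its ACK returns)
W * Ttrans = 2 * 2 = 4 ms of sending per cycle
W * Ttrans / (Ttrans + RTT) = 4 / 42 = 0.095238
U = min(1, 0.095238) = 0.095238
U% = 9.52%

9.52


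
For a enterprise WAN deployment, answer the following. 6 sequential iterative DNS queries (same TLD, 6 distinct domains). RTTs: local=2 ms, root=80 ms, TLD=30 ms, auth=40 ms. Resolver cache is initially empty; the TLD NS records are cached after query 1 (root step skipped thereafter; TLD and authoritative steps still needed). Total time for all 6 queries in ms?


Lookup 1 (cold cache): local + root + TLD + auth = 2 + 80 + 30 + 40 = 152 ms
Lookups 2..6 (TLD NS cached -> skip root; new domain -> still ask TLD and auth): local + TLD + auth = 2 + 30 + 40 = 72 ms each
Remaining 5 lookups: 5 * 72 = 360 ms
Total = 152 + 360 = 512 ms

512


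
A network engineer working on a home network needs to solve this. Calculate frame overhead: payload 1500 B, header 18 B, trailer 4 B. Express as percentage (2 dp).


Given: payload = 1500 B, header = 18 B, trailer = 4 B
Overhead bytes = header + trailer = 18 + 4 = 22
Total frame = payload + overhead = 1500 + 22 = 1522
Overhead % = 22 / 1522 * 100 = 1.4455% -> 1.45% (2 dp)

1.45


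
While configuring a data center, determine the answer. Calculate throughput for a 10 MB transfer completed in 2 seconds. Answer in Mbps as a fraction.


Given: file = 10 MB, time = 2 s
File in Mb = 10 * 8 = 80 Mb
Throughput = 80 / 2 Mbps
Throughput = 40 Mbps

40


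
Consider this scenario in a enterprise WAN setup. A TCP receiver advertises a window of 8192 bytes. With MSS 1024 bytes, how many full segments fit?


Given: RWND = 8192 bytes, MSS = 1024 bytes
Full segments = floor(RWND / MSS)
Full segments = floor(8192 / 1024)
Full segments = floor(8.0) = 8

8


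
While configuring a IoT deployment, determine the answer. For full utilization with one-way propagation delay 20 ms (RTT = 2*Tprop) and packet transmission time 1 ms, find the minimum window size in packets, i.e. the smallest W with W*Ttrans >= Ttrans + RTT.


Given: Ttrans = 1 ms, RTT = 40 ms (= 2 * Tprop, Tprop = 20 ms)
Time until first ACK returns = Ttrans + RTT = 1 + 40 = 41 ms
Need W * Ttrans >= Ttrans + RTT  ->  W >= (Ttrans + RTT) / Ttrans
(Ttrans + RTT) / Ttrans = 41 / 1 = 41
W_min = ceil(41) = 41

41


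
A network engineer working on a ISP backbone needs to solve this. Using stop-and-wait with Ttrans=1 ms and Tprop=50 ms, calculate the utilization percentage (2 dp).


Given: Ttrans = 1 ms, Tprop = 50 ms
RTT = 2 * Tprop = 2 * 50 = 100 ms
U = Ttrans / (Ttrans + RTT)
U = 1 / (1 + 100)
U = 1 / 101 = 0.009901
U% = 0.99%

0.99


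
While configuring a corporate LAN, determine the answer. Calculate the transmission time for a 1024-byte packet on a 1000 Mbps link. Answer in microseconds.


Given: packet = 1024 bytes, bandwidth = 1000 Mbps
Packet in bits = 1024 * 8 = 8192 bits
Bandwidth = 1000 * 10^6 = 1000000000 bps
Time = 8192 / 1000000000 seconds
Time in us = 8192 * 10^6 / 1000000000 = 8.192

8.192


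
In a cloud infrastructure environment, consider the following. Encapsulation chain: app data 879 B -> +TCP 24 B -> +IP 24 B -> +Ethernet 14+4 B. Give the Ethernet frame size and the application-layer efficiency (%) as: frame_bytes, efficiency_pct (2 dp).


TCP segment = 879 + 24 = 903 B
IP packet = 903 + 24 = 927 B
Ethernet frame = 927 + 14 + 4 = 945 B
Efficiency = app / frame = 879 / 945 = 0.930159 = 93.0159% -> 93.02% (2 dp)

945, 93.02


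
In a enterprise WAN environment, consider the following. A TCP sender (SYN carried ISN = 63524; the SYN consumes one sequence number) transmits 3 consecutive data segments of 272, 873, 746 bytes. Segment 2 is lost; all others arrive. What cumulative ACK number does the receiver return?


SYN uses sequence number 63524; first data byte = ISN + 1 = 63525.
Segment 1: SEQ = 63525, len = 272 B, covers [63525, 63796]
Segment 2: SEQ = 63797, len = 873 B, covers [63797, 64669] [LOST]
Segment 3: SEQ = 64670, len = 746 B, covers [64670, 65415]
In-order data received: bytes [63525, 63796] (segments 1..1).
Segment 2 missing -> gap begins at byte 63797; later segments buffered out of order.
Cumulative ACK = next expected in-order byte = 63525 + 272 = 63797

63797


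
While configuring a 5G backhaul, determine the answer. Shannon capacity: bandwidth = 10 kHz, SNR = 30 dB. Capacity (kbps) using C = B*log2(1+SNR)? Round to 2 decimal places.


Given: B = 10 kHz, SNR = 30 dB
SNR linear = 10^(30/10) = 1000
1 + SNR = 1001
log2(1001) = 9.9672262588
C = 10 * 1000 * 9.9672262588 = 99672.2626 bps
C = 99.672263 kbps -> 99.67 kbps (2 dp)

99.67


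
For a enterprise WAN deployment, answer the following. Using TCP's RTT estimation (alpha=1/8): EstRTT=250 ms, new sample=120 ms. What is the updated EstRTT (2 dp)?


Given: EstRTT = 250 ms, SampleRTT = 120 ms, alpha = 1/8
New EstRTT = (1 - alpha) * EstRTT + alpha * SampleRTT
(7/8) * 250 = 218.75
(1/8) * 120 = 15
New EstRTT = 218.75 + 15 = 233.75 ms -> 233.75 ms (2 dp)

233.75


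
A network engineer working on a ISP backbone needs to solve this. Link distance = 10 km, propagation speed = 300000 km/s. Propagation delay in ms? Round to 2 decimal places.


Given: distance = 10 km, speed = 300000 km/s
Delay = distance / speed = 10 / 300000 seconds
Delay in ms = 10 * 1000 / 300000
Delay = 0.0333 ms
Rounded to 2 dp = 0.03 ms

0.03


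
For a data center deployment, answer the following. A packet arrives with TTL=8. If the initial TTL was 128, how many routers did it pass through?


Given: initial TTL = 128, received TTL = 8
Hops = initial TTL - received TTL
Hops = 128 - 8 = 120

120


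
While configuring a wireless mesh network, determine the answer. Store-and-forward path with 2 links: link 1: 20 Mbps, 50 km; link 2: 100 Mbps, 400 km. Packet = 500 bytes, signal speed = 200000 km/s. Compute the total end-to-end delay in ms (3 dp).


Packet = 500 bytes = 4000 bits. Store-and-forward: sum (t_trans + t_prop) per link.
Link 1: t_trans = 4000/(20*10^6) s = 0.2000 ms; t_prop = 50/200000 s = 0.2500 ms; subtotal = 0.4500 ms
Link 2: t_trans = 4000/(100*10^6) s = 0.0400 ms; t_prop = 400/200000 s = 2.0000 ms; subtotal = 2.0400 ms
End-to-end = 0.4500 + 2.0400 = 2.4900 ms -> 2.490 ms (3 dp)

2.490


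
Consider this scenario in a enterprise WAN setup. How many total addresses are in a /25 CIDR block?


Given: CIDR prefix /25
Host bits = 32 - 25 = 7
Total addresses = 2^7 = 128

128


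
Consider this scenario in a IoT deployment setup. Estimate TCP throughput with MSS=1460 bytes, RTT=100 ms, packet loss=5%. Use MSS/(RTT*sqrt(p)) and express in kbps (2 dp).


Given: MSS = 1460 bytes, RTT = 100 ms, loss = 5%
RTT in seconds = 100 / 1000 = 0.1
Loss rate = 5% = 0.05
sqrt(loss) = sqrt(0.05) = 0.223606797750
Throughput (bytes/s) = 1460 / (0.1 * 0.223606797750) = 65293.1849
Throughput (kbps) = 65293.1849 * 8 / 1000 = 522.345480 -> 522.35 kbps (2 dp)

522.35


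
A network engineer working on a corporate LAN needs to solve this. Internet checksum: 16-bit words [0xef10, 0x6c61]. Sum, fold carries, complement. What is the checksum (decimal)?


Given words: [0xef10, 0x6c61]
Step 1: Sum all words
Raw sum = 61200 + 27745 = 88945
Step 2: Fold carry: (23409 + 1) = 23410
One's complement = ~23410 & 0xFFFF = 42125

42125


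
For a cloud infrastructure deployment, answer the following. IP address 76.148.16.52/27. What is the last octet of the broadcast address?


Given: IP = 76.148.16.52, prefix = /27
Host bits = 32 - 27 = 5
Network last octet = 52 AND mask = 32
Host part size = 2^5 - 1 = 31
Broadcast last octet = 32 OR 31 = 63

63


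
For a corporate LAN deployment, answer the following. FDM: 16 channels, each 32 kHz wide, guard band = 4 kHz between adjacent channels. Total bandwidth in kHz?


Given: 16 channels, 32 kHz each, guard = 4 kHz
Channel bandwidth = 16 * 32 = 512 kHz
Guard bands = 15 gaps * 4 kHz = 60 kHz
Total = 512 + 60 = 572 kHz

572


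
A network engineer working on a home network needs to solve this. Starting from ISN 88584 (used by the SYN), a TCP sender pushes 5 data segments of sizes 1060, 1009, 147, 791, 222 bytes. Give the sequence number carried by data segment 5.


The SYN occupies sequence number ISN = 88584, so the first data byte is ISN + 1 = 88585.
SEQ of data segment i = (ISN + 1) + sum of payload sizes of segments 1..i-1.
Segment 1: SEQ = 88585, payload = 1060 bytes
Segment 2: SEQ = 89645, payload = 1009 bytes
Segment 3: SEQ = 90654, payload = 147 bytes
Segment 4: SEQ = 90801, payload = 791 bytes
Segment 5: SEQ = 91592, payload = 222 bytes
SEQ of segment 5 = 88585 + 1060 + 1009 + 147 + 791 = 91592

91592


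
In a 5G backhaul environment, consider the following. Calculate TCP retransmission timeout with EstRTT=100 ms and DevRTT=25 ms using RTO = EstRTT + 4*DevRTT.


Given: EstRTT = 100 ms, DevRTT = 25 ms
Timeout = EstRTT + 4 * DevRTT
4 * DevRTT = 4 * 25 = 100
Timeout = 100 + 100 = 200 ms

200


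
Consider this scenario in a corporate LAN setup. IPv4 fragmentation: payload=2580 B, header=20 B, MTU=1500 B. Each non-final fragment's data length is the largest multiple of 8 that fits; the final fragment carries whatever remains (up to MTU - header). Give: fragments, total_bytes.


Max data per non-final fragment = floor((MTU - header)/8)*8 = floor((1500 - 20)/8)*8 = floor(1480/8)*8 = 1480 B
Final fragment needs no 8-byte alignment: it can carry up to MTU - header = 1480 B
Non-final fragments needed = ceil((payload - 1480) / 1480) = ceil(1100/1480) = ceil(0.7432) = 1
Number of fragments = 1 + 1 = 2
Fragment sizes (data): 1 * 1480 B + 1100 B (last, 1100 <= 1480 OK)
Total bytes sent = payload + n_frags * header = 2580 + 2*20 = 2580 + 40 = 2620 B

2, 2620


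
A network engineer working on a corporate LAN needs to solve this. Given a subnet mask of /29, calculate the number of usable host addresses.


Given: subnet mask /29
Host bits = 32 - 29 = 3
Total addresses = 2^3 = 8
Usable hosts = 8 - 2 (network + broadcast) = 6

6


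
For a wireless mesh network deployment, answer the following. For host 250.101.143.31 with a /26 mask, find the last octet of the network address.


Given: IP = 250.101.143.31, prefix = /26
Subnet mask = 255.255.255.192
Last octet of IP: 31
Last octet of mask: 192
Network last octet = 31 AND 192 = 0

0


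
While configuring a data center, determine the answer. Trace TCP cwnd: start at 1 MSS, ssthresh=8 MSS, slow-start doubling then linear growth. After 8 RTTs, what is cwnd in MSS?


RTT 0: cwnd = 1 MSS (initial)
RTT 1: cwnd = 2 MSS (slow start, doubled)
RTT 2: cwnd = 4 MSS (slow start, doubled)
RTT 3: cwnd = 8 MSS (slow start, doubled)
RTT 4: cwnd = 9 MSS (congestion avoidance, +1)
RTT 5: cwnd = 10 MSS (congestion avoidance, +1)
RTT 6: cwnd = 11 MSS (congestion avoidance, +1)
RTT 7: cwnd = 12 MSS (congestion avoidance, +1)
RTT 8: cwnd = 13 MSS (congestion avoidance, +1)

13


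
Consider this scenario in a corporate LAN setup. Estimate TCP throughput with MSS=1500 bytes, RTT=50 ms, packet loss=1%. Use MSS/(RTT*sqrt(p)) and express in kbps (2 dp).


Given: MSS = 1500 bytes, RTT = 50 ms, loss = 1%
RTT in seconds = 50 / 1000 = 0.05
Loss rate = 1% = 0.01
sqrt(loss) = sqrt(0.01) = 0.1
Throughput (bytes/s) = 1500 / (0.05 * 0.1) = 300000.0000
Throughput (kbps) = 300000.0000 * 8 / 1000 = 2400.000000 -> 2400.00 kbps (2 dp)

2400.00


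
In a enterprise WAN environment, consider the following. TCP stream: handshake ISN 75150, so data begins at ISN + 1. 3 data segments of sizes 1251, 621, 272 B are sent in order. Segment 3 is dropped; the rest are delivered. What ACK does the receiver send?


SYN uses sequence number 75150; first data byte = ISN + 1 = 75151.
Segment 1: SEQ = 75151, len = 1251 B, covers [75151, 76401]
Segment 2: SEQ = 76402, len = 621 B, covers [76402, 77022]
Segment 3: SEQ = 77023, len = 272 B, covers [77023, 77294] [LOST]
In-order data received: bytes [75151, 77022] (segments 1..2).
Segment 3 missing -> gap begins at byte 77023.
Cumulative ACK = next expected in-order byte = 75151 + 1251 + 621 = 77023

77023


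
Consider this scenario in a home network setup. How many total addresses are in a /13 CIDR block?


Given: CIDR prefix /13
Host bits = 32 - 13 = 19
Total addresses = 2^19 = 524288

524288


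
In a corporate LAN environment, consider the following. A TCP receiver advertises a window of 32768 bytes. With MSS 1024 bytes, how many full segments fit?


Given: RWND = 32768 bytes, MSS = 1024 bytes
Full segments = floor(RWND / MSS)
Full segments = floor(32768 / 1024)
Full segments = floor(32.0) = 32

32


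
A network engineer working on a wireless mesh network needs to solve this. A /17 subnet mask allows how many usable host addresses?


Given: subnet mask /17
Host bits = 32 - 17 = 15
Total addresses = 2^15 = 32768
Usable hosts = 32768 - 2 (network + broadcast) = 32766

32766


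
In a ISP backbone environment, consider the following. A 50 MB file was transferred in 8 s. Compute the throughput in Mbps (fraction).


Given: file = 50 MB, time = 8 s
File in Mb = 50 * 8 = 400 Mb
Throughput = 400 / 8 Mbps
Throughput = 50 Mbps

50


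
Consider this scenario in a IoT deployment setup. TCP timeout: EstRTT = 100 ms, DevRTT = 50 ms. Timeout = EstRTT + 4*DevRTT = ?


Given: EstRTT = 100 ms, DevRTT = 50 ms
Timeout = EstRTT + 4 * DevRTT
4 * DevRTT = 4 * 50 = 200
Timeout = 100 + 200 = 300 ms

300


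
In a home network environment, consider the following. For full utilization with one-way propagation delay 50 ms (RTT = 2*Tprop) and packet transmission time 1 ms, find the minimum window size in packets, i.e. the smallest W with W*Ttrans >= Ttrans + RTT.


Given: Ttrans = 1 ms, RTT = 100 ms (= 2 * Tprop, Tprop = 50 ms)
Time until first ACK returns = Ttrans + RTT = 1 + 100 = 101 ms
Need W * Ttrans >= Ttrans + RTT  ->  W >= (Ttrans + RTT) / Ttrans
(Ttrans + RTT) / Ttrans = 101 / 1 = 101
W_min = ceil(101) = 101

101


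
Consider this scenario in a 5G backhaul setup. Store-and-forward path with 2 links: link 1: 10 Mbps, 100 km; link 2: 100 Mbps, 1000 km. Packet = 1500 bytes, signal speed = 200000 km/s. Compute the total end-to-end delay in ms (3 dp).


Packet = 1500 bytes = 12000 bits. Store-and-forward: sum (t_trans + t_prop) per link.
Link 1: t_trans = 12000/(10*10^6) s = 1.2000 ms; t_prop = 100/200000 s = 0.5000 ms; subtotal = 1.7000 ms
Link 2: t_trans = 12000/(100*10^6) s = 0.1200 ms; t_prop = 1000/200000 s = 5.0000 ms; subtotal = 5.1200 ms
End-to-end = 1.7000 + 5.1200 = 6.8200 ms -> 6.820 ms (3 dp)

6.820


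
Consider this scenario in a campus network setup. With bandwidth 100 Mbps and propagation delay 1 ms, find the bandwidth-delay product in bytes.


Given: bandwidth = 100 Mbps, delay = 1 ms
BDP in bits = 100 * 10^6 * 1 / 1000
BDP in bits = 100000
BDP in bytes = 100000 / 8 = 12500

12500


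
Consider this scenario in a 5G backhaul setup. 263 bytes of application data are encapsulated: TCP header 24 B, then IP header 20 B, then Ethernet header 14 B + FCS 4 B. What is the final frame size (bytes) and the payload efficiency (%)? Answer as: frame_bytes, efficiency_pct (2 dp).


TCP segment = 263 + 24 = 287 B
IP packet = 287 + 20 = 307 B
Ethernet frame = 307 + 14 + 4 = 325 B
Efficiency = app / frame = 263 / 325 = 0.809231 = 80.9231% -> 80.92% (2 dp)

325, 80.92


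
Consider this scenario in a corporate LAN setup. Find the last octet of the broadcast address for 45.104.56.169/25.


Given: IP = 45.104.56.169, prefix = /25
Host bits = 32 - 25 = 7
Network last octet = 169 AND mask = 128
Host part size = 2^7 - 1 = 127
Broadcast last octet = 128 OR 127 = 255

255


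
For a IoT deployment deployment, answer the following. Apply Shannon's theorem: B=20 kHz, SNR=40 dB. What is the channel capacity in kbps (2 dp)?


Given: B = 20 kHz, SNR = 40 dB
SNR linear = 10^(40/10) = 10000
1 + SNR = 10001
log2(10001) = 13.2878566418
C = 20 * 1000 * 13.2878566418 = 265757.1328 bps
C = 265.757133 kbps -> 265.76 kbps (2 dp)

265.76


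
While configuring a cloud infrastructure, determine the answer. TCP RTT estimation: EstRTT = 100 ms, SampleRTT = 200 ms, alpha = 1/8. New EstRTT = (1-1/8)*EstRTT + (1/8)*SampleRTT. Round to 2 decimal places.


Given: EstRTT = 100 ms, SampleRTT = 200 ms, alpha = 1/8
New EstRTT = (1 - alpha) * EstRTT + alpha * SampleRTT
(7/8) * 100 = 87.5
(1/8) * 200 = 25
New EstRTT = 87.5 + 25 = 112.5 ms -> 112.50 ms (2 dp)

112.50


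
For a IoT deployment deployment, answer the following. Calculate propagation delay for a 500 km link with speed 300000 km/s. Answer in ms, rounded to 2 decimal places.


Given: distance = 500 km, speed = 300000 km/s
Delay = distance / speed = 500 / 300000 seconds
Delay in ms = 500 * 1000 / 300000
Delay = 1.6667 ms
Rounded to 2 dp = 1.67 ms

1.67


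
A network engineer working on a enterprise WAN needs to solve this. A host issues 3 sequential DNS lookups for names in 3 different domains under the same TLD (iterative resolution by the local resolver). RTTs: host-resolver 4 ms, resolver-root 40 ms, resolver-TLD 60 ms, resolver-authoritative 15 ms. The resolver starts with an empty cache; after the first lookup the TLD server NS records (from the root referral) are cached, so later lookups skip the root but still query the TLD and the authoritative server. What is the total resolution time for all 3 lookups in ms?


Lookup 1 (cold cache): local + root + TLD + auth = 4 + 40 + 60 + 15 = 119 ms
Lookups 2..3 (TLD NS cached -> skip root; new domain -> still ask TLD and auth): local + TLD + auth = 4 + 60 + 15 = 79 ms each
Remaining 2 lookups: 2 * 79 = 158 ms
Total = 119 + 158 = 277 ms

277


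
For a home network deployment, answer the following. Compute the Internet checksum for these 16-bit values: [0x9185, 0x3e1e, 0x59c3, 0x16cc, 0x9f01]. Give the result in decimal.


Given words: [0x9185, 0x3e1e, 0x59c3, 0x16cc, 0x9f01]
Step 1: Sum all words
Raw sum = 37253 + 15902 + 22979 + 5836 + 40705 = 122675
Step 2: Fold carry: (57139 + 1) = 57140
One's complement = ~57140 & 0xFFFF = 8395

8395


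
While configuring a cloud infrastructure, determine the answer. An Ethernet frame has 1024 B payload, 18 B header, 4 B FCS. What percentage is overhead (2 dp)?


Given: payload = 1024 B, header = 18 B, trailer = 4 B
Overhead bytes = header + trailer = 18 + 4 = 22
Total frame = payload + overhead = 1024 + 22 = 1046
Overhead % = 22 / 1046 * 100 = 2.1033% -> 2.10% (2 dp)

2.10


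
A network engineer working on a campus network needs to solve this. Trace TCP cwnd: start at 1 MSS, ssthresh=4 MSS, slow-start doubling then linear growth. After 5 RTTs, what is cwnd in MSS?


RTT 0: cwnd = 1 MSS (initial)
RTT 1: cwnd = 2 MSS (slow start, doubled)
RTT 2: cwnd = 4 MSS (slow start, doubled)
RTT 3: cwnd = 5 MSS (congestion avoidance, +1)
RTT 4: cwnd = 6 MSS (congestion avoidance, +1)
RTT 5: cwnd = 7 MSS (congestion avoidance, +1)

7


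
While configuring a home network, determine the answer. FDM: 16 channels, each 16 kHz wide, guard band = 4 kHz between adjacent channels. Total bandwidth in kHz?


Given: 16 channels, 16 kHz each, guard = 4 kHz
Channel bandwidth = 16 * 16 = 256 kHz
Guard bands = 15 gaps * 4 kHz = 60 kHz
Total = 256 + 60 = 316 kHz

316


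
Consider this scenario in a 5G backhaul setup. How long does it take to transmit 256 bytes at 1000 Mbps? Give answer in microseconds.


Given: packet = 256 bytes, bandwidth = 1000 Mbps
Packet in bits = 256 * 8 = 2048 bits
Bandwidth = 1000 * 10^6 = 1000000000 bps
Time = 2048 / 1000000000 seconds
Time in us = 2048 * 10^6 / 1000000000 = 2.048

2.048


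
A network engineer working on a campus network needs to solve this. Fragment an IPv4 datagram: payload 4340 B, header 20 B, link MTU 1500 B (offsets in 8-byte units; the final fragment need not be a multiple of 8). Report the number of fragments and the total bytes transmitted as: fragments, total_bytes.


Max data per non-final fragment = floor((MTU - header)/8)*8 = floor((1500 - 20)/8)*8 = floor(1480/8)*8 = 1480 B
Final fragment needs no 8-byte alignment: it can carry up to MTU - header = 1480 B
Non-final fragments needed = ceil((payload - 1480) / 1480) = ceil(2860/1480) = ceil(1.9324) = 2
Number of fragments = 2 + 1 = 3
Fragment sizes (data): 2 * 1480 B + 1380 B (last, 1380 <= 1480 OK)
Total bytes sent = payload + n_frags * header = 4340 + 3*20 = 4340 + 60 = 4400 B

3, 4400


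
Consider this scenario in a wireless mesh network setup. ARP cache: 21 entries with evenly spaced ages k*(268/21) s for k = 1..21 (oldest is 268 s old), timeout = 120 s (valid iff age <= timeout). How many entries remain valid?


Ages are k * 268/21 s for k = 1..21 (spacing = 12.7619 s).
Entry k is valid iff k * 268/21 <= 120 iff k <= 21 * 120 / 268 = 9.4030
n_valid = floor(9.4030) = 9
(n_stale = 21 - 9 = 12)

9


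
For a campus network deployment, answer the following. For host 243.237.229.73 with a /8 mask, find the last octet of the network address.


Given: IP = 243.237.229.73, prefix = /8
Subnet mask = 255.0.0.0
Last octet of IP: 73
Last octet of mask: 0
Network last octet = 73 AND 0 = 0

0


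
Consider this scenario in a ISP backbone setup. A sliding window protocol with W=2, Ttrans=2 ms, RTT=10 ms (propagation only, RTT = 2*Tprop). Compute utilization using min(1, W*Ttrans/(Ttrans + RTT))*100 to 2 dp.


Given: W = 2, Ttrans = 2 ms, RTT = 10 ms (= 2 * Tprop, Tprop = 5 ms)
Cycle time = Ttrans + RTT = 2 + 10 = 12 ms (first packet sent until its ACK returns)
W * Ttrans = 2 * 2 = 4 ms of sending per cycle
W * Ttrans / (Ttrans + RTT) = 4 / 12 = 0.333333
U = min(1, 0.333333) = 0.333333
U% = 33.33%

33.33


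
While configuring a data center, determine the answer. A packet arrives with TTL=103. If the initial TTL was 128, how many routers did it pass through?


Given: initial TTL = 128, received TTL = 103
Hops = initial TTL - received TTL
Hops = 128 - 103 = 25

25


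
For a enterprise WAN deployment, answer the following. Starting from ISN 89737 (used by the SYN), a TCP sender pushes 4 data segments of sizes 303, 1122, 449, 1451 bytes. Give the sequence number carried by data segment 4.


The SYN occupies sequence number ISN = 89737, so the first data byte is ISN + 1 = 89738.
SEQ of data segment i = (ISN + 1) + sum of payload sizes of segments 1..i-1.
Segment 1: SEQ = 89738, payload = 303 bytes
Segment 2: SEQ = 90041, payload = 1122 bytes
Segment 3: SEQ = 91163, payload = 449 bytes
Segment 4: SEQ = 91612, payload = 1451 bytes
SEQ of segment 4 = 89738 + 303 + 1122 + 449 = 91612

91612


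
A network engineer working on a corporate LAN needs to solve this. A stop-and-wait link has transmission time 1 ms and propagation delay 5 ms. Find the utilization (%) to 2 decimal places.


Given: Ttrans = 1 ms, Tprop = 5 ms
RTT = 2 * Tprop = 2 * 5 = 10 ms
U = Ttrans / (Ttrans + RTT)
U = 1 / (1 + 10)
U = 1 / 11 = 0.090909
U% = 9.09%

9.09


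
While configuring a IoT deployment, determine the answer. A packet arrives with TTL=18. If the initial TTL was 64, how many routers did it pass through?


Given: initial TTL = 64, received TTL = 18
Hops = initial TTL - received TTL
Hops = 64 - 18 = 46

46


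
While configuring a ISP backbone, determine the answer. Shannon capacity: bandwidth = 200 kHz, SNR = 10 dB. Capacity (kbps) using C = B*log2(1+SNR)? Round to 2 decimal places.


Given: B = 200 kHz, SNR = 10 dB
SNR linear = 10^(10/10) = 10
1 + SNR = 11
log2(11) = 3.4594316186
C = 200 * 1000 * 3.4594316186 = 691886.3237 bps
C = 691.886324 kbps -> 691.89 kbps (2 dp)

691.89


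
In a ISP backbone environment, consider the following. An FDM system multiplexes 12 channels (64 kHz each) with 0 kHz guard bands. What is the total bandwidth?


Given: 12 channels, 64 kHz each, guard = 0 kHz
Channel bandwidth = 12 * 64 = 768 kHz
Guard bands = 11 gaps * 0 kHz = 0 kHz
Total = 768 + 0 = 768 kHz

768


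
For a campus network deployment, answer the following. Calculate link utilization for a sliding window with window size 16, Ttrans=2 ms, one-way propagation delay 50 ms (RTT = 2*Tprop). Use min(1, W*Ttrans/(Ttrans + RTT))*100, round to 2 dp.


Given: W = 16, Ttrans = 2 ms, RTT = 100 ms (= 2 * Tprop, Tprop = 50 ms)
Cycle time = Ttrans + RTT = 2 + 100 = 102 ms (first packet sent until its ACK returns)
W * Ttrans = 16 * 2 = 32 ms of sending per cycle
W * Ttrans / (Ttrans + RTT) = 32 / 102 = 0.313725
U = min(1, 0.313725) = 0.313725
U% = 31.37%

31.37


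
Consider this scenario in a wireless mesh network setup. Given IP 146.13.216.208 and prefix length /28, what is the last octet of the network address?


Given: IP = 146.13.216.208, prefix = /28
Subnet mask = 255.255.255.240
Last octet of IP: 208
Last octet of mask: 240
Network last octet = 208 AND 240 = 208

208


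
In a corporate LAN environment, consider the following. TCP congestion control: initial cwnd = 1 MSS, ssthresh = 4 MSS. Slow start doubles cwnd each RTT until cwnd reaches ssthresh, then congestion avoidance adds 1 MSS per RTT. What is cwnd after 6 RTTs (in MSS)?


RTT 0: cwnd = 1 MSS (initial)
RTT 1: cwnd = 2 MSS (slow start, doubled)
RTT 2: cwnd = 4 MSS (slow start, doubled)
RTT 3: cwnd = 5 MSS (congestion avoidance, +1)
RTT 4: cwnd = 6 MSS (congestion avoidance, +1)
RTT 5: cwnd = 7 MSS (congestion avoidance, +1)
RTT 6: cwnd = 8 MSS (congestion avoidance, +1)

8


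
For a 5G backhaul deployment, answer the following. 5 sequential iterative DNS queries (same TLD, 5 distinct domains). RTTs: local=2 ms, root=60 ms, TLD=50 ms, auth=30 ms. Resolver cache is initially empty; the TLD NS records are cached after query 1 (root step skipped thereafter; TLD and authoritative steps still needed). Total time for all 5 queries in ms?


Lookup 1 (cold cache): local + root + TLD + auth = 2 + 60 + 50 + 30 = 142 ms
Lookups 2..5 (TLD NS cached -> skip root; new domain -> still ask TLD and auth): local + TLD + auth = 2 + 50 + 30 = 82 ms each
Remaining 4 lookups: 4 * 82 = 328 ms
Total = 142 + 328 = 470 ms

470


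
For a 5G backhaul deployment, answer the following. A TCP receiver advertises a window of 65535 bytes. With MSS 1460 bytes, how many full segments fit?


Given: RWND = 65535 bytes, MSS = 1460 bytes
Full segments = floor(RWND / MSS)
Full segments = floor(65535 / 1460)
Full segments = floor(44.887) = 44

44


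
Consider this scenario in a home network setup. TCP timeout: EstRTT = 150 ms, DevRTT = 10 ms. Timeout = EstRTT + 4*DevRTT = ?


Given: EstRTT = 150 ms, DevRTT = 10 ms
Timeout = EstRTT + 4 * DevRTT
4 * DevRTT = 4 * 10 = 40
Timeout = 150 + 40 = 190 ms

190


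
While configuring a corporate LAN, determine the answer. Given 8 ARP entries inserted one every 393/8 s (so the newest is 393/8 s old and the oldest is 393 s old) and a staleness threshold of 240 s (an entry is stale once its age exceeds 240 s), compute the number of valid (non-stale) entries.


Ages are k * 393/8 s for k = 1..8 (spacing = 49.1250 s).
Entry k is valid iff k * 393/8 <= 240 iff k <= 8 * 240 / 393 = 4.8855
n_valid = floor(4.8855) = 4
(n_stale = 8 - 4 = 4)

4


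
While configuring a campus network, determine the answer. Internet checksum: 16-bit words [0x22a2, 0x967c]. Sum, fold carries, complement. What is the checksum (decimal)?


Given words: [0x22a2, 0x967c]
Step 1: Sum all words
Raw sum = 8866 + 38524 = 47390
One's complement = ~47390 & 0xFFFF = 18145

18145


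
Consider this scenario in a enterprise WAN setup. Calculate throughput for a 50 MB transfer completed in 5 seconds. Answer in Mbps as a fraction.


Given: file = 50 MB, time = 5 s
File in Mb = 50 * 8 = 400 Mb
Throughput = 400 / 5 Mbps
Throughput = 80 Mbps

80


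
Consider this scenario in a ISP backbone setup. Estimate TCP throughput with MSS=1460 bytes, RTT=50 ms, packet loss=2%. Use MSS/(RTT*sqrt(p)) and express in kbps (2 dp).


Given: MSS = 1460 bytes, RTT = 50 ms, loss = 2%
RTT in seconds = 50 / 1000 = 0.05
Loss rate = 2% = 0.02
sqrt(loss) = sqrt(0.02) = 0.141421356237
Throughput (bytes/s) = 1460 / (0.05 * 0.141421356237) = 206475.1801
Throughput (kbps) = 206475.1801 * 8 / 1000 = 1651.801441 -> 1651.80 kbps (2 dp)

1651.80


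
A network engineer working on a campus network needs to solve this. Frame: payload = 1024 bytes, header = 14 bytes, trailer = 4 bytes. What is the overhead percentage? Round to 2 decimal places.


Given: payload = 1024 B, header = 14 B, trailer = 4 B
Overhead bytes = header + trailer = 14 + 4 = 18
Total frame = payload + overhead = 1024 + 18 = 1042
Overhead % = 18 / 1042 * 100 = 1.7274% -> 1.73% (2 dp)

1.73


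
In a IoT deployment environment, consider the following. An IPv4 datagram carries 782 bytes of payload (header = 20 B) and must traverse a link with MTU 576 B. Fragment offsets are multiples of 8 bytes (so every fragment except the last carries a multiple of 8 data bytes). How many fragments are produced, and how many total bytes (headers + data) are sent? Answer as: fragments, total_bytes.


Max data per non-final fragment = floor((MTU - header)/8)*8 = floor((576 - 20)/8)*8 = floor(556/8)*8 = 552 B
Final fragment needs no 8-byte alignment: it can carry up to MTU - header = 556 B
Non-final fragments needed = ceil((payload - 556) / 552) = ceil(226/552) = ceil(0.4094) = 1
Number of fragments = 1 + 1 = 2
Fragment sizes (data): 1 * 552 B + 230 B (last, 230 <= 556 OK)
Total bytes sent = payload + n_frags * header = 782 + 2*20 = 782 + 40 = 822 B

2, 822


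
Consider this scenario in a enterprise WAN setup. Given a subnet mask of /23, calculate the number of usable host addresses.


Given: subnet mask /23
Host bits = 32 - 23 = 9
Total addresses = 2^9 = 512
Usable hosts = 512 - 2 (network + broadcast) = 510

510


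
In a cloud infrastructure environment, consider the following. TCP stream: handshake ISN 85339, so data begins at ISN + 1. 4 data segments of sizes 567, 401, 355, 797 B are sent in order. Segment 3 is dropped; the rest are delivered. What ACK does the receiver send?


SYN uses sequence number 85339; first data byte = ISN + 1 = 85340.
Segment 1: SEQ = 85340, len = 567 B, covers [85340, 85906]
Segment 2: SEQ = 85907, len = 401 B, covers [85907, 86307]
Segment 3: SEQ = 86308, len = 355 B, covers [86308, 86662] [LOST]
Segment 4: SEQ = 86663, len = 797 B, covers [86663, 87459]
In-order data received: bytes [85340, 86307] (segments 1..2).
Segment 3 missing -> gap begins at byte 86308; later segments buffered out of order.
Cumulative ACK = next expected in-order byte = 85340 + 567 + 401 = 86308

86308


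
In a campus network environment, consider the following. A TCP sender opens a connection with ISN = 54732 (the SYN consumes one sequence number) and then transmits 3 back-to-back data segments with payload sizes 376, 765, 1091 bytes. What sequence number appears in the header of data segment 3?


The SYN occupies sequence number ISN = 54732, so the first data byte is ISN + 1 = 54733.
SEQ of data segment i = (ISN + 1) + sum of payload sizes of segments 1..i-1.
Segment 1: SEQ = 54733, payload = 376 bytes
Segment 2: SEQ = 55109, payload = 765 bytes
Segment 3: SEQ = 55874, payload = 1091 bytes
SEQ of segment 3 = 54733 + 376 + 765 = 55874

55874


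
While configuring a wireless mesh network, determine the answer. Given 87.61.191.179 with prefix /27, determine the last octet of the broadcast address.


Given: IP = 87.61.191.179, prefix = /27
Host bits = 32 - 27 = 5
Network last octet = 179 AND mask = 160
Host part size = 2^5 - 1 = 31
Broadcast last octet = 160 OR 31 = 191

191


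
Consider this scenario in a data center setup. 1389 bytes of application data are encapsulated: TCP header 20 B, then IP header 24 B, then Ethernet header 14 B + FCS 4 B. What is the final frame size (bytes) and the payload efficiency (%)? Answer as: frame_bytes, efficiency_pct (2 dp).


TCP segment = 1389 + 20 = 1409 B
IP packet = 1409 + 24 = 1433 B
Ethernet frame = 1433 + 14 + 4 = 1451 B
Efficiency = app / frame = 1389 / 1451 = 0.957271 = 95.7271% -> 95.73% (2 dp)

1451, 95.73


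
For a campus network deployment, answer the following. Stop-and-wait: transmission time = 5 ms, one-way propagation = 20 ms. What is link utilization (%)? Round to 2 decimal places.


Given: Ttrans = 5 ms, Tprop = 20 ms
RTT = 2 * Tprop = 2 * 20 = 40 ms
U = Ttrans / (Ttrans + RTT)
U = 5 / (5 + 40)
U = 5 / 45 = 0.111111
U% = 11.11%

11.11


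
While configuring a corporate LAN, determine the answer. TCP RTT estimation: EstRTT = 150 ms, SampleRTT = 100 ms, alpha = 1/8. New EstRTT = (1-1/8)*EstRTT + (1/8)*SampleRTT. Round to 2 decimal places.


Given: EstRTT = 150 ms, SampleRTT = 100 ms, alpha = 1/8
New EstRTT = (1 - alpha) * EstRTT + alpha * SampleRTT
(7/8) * 150 = 131.25
(1/8) * 100 = 12.5
New EstRTT = 131.25 + 12.5 = 143.75 ms -> 143.75 ms (2 dp)

143.75


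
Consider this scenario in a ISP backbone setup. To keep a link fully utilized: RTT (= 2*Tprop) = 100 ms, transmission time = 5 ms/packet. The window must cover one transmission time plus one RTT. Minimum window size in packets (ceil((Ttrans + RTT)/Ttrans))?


Given: Ttrans = 5 ms, RTT = 100 ms (= 2 * Tprop, Tprop = 50 ms)
Time until first ACK returns = Ttrans + RTT = 5 + 100 = 105 ms
Need W * Ttrans >= Ttrans + RTT  ->  W >= (Ttrans + RTT) / Ttrans
(Ttrans + RTT) / Ttrans = 105 / 5 = 21
W_min = ceil(21) = 21

21


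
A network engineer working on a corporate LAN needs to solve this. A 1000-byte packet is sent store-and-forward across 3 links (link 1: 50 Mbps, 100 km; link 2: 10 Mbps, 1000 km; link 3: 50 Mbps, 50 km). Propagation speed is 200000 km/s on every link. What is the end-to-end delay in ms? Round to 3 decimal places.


Packet = 1000 bytes = 8000 bits. Store-and-forward: sum (t_trans + t_prop) per link.
Link 1: t_trans = 8000/(50*10^6) s = 0.1600 ms; t_prop = 100/200000 s = 0.5000 ms; subtotal = 0.6600 ms
Link 2: t_trans = 8000/(10*10^6) s = 0.8000 ms; t_prop = 1000/200000 s = 5.0000 ms; subtotal = 5.8000 ms
Link 3: t_trans = 8000/(50*10^6) s = 0.1600 ms; t_prop = 50/200000 s = 0.2500 ms; subtotal = 0.4100 ms
End-to-end = 0.6600 + 5.8000 + 0.4100 = 6.8700 ms -> 6.870 ms (3 dp)

6.870


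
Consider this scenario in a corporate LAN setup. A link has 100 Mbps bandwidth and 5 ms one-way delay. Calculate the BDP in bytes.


Given: bandwidth = 100 Mbps, delay = 5 ms
BDP in bits = 100 * 10^6 * 5 / 1000
BDP in bits = 500000
BDP in bytes = 500000 / 8 = 62500

62500


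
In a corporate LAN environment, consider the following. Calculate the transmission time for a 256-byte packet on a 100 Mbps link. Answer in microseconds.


Given: packet = 256 bytes, bandwidth = 100 Mbps
Packet in bits = 256 * 8 = 2048 bits
Bandwidth = 100 * 10^6 = 100000000 bps
Time = 2048 / 100000000 seconds
Time in us = 2048 * 10^6 / 100000000 = 20.48

20.48


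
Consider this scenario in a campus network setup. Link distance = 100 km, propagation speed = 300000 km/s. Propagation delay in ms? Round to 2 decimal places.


Given: distance = 100 km, speed = 300000 km/s
Delay = distance / speed = 100 / 300000 seconds
Delay in ms = 100 * 1000 / 300000
Delay = 0.3333 ms
Rounded to 2 dp = 0.33 ms

0.33


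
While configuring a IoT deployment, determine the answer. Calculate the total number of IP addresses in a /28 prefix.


Given: CIDR prefix /28
Host bits = 32 - 28 = 4
Total addresses = 2^4 = 16

16


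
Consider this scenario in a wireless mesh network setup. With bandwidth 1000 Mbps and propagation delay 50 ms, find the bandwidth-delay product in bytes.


Given: bandwidth = 1000 Mbps, delay = 50 ms
BDP in bits = 1000 * 10^6 * 50 / 1000
BDP in bits = 50000000
BDP in bytes = 50000000 / 8 = 6250000

6250000


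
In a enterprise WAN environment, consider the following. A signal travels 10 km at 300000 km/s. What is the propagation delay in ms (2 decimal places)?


Given: distance = 10 km, speed = 300000 km/s
Delay = distance / speed = 10 / 300000 seconds
Delay in ms = 10 * 1000 / 300000
Delay = 0.0333 ms
Rounded to 2 dp = 0.03 ms

0.03


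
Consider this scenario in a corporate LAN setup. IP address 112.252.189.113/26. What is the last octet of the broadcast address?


Given: IP = 112.252.189.113, prefix = /26
Host bits = 32 - 26 = 6
Network last octet = 113 AND mask = 64
Host part size = 2^6 - 1 = 63
Broadcast last octet = 64 OR 63 = 127

127


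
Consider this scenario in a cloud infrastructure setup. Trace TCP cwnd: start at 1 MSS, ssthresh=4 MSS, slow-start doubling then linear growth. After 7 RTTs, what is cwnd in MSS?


RTT 0: cwnd = 1 MSS (initial)
RTT 1: cwnd = 2 MSS (slow start, doubled)
RTT 2: cwnd = 4 MSS (slow start, doubled)
RTT 3: cwnd = 5 MSS (congestion avoidance, +1)
RTT 4: cwnd = 6 MSS (congestion avoidance, +1)
RTT 5: cwnd = 7 MSS (congestion avoidance, +1)
RTT 6: cwnd = 8 MSS (congestion avoidance, +1)
RTT 7: cwnd = 9 MSS (congestion avoidance, +1)

9


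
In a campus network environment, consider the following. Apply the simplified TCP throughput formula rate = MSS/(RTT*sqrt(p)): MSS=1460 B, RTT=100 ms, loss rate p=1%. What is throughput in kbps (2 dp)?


Given: MSS = 1460 bytes, RTT = 100 ms, loss = 1%
RTT in seconds = 100 / 1000 = 0.1
Loss rate = 1% = 0.01
sqrt(loss) = sqrt(0.01) = 0.1
Throughput (bytes/s) = 1460 / (0.1 * 0.1) = 146000.0000
Throughput (kbps) = 146000.0000 * 8 / 1000 = 1168.000000 -> 1168.00 kbps (2 dp)

1168.00


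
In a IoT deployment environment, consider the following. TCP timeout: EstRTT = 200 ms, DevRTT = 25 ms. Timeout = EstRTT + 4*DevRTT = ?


Given: EstRTT = 200 ms, DevRTT = 25 ms
Timeout = EstRTT + 4 * DevRTT
4 * DevRTT = 4 * 25 = 100
Timeout = 200 + 100 = 300 ms

300


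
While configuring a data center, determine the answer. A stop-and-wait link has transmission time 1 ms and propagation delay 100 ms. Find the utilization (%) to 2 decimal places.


Given: Ttrans = 1 ms, Tprop = 100 ms
RTT = 2 * Tprop = 2 * 100 = 200 ms
U = Ttrans / (Ttrans + RTT)
U = 1 / (1 + 200)
U = 1 / 201 = 0.004975
U% = 0.50%

0.50


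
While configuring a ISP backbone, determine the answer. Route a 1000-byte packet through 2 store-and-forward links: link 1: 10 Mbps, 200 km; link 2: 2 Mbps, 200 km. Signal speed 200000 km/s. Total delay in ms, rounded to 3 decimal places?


Packet = 1000 bytes = 8000 bits. Store-and-forward: sum (t_trans + t_prop) per link.
Link 1: t_trans = 8000/(10*10^6) s = 0.8000 ms; t_prop = 200/200000 s = 1.0000 ms; subtotal = 1.8000 ms
Link 2: t_trans = 8000/(2*10^6) s = 4.0000 ms; t_prop = 200/200000 s = 1.0000 ms; subtotal = 5.0000 ms
End-to-end = 1.8000 + 5.0000 = 6.8000 ms -> 6.800 ms (3 dp)

6.800
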